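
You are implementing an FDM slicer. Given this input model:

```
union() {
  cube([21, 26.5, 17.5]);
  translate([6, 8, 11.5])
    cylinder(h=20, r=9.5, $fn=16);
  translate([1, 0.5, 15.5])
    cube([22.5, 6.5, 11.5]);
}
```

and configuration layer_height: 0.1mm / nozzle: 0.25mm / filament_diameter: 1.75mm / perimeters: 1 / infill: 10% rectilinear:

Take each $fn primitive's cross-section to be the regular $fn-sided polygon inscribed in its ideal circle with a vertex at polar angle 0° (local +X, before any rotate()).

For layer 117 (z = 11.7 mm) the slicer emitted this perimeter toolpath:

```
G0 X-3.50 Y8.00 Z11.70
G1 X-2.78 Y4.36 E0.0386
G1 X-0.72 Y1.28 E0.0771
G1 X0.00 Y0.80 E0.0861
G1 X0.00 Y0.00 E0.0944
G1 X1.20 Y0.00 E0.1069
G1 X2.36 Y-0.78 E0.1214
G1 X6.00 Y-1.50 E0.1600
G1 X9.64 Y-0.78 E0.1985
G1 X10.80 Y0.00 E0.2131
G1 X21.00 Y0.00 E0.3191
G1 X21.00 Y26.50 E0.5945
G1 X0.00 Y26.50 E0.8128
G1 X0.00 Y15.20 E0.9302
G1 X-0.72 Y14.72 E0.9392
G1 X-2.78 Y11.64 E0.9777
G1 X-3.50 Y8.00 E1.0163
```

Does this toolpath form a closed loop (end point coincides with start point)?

Start point (G0): (-3.50, 8.00). End point (last G1): the path returns to the start — closed.

yes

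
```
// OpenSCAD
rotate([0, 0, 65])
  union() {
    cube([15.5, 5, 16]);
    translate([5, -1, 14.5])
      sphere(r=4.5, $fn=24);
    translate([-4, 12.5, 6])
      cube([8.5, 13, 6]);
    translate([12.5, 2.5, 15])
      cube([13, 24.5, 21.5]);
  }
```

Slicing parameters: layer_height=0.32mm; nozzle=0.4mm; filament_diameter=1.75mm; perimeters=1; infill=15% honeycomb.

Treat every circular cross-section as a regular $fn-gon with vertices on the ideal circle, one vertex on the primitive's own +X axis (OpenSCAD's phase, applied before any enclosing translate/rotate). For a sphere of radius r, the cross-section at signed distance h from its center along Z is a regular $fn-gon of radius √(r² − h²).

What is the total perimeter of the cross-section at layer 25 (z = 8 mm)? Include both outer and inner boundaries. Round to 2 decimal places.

84.00 mm

At z = 8 mm: the cube (footprint 15.5×5) is included at this height (perimeter 41.00 mm); the sphere at (5, -1) does not reach this height (|z−center|=6.500 > r=4.5); the 8.5×13 cube at (-4, 12.5) contributes its full rectangle (perimeter 43.00 mm); the cube at (12.5, 2.5) is not intersected at this z (z outside [15, 36.5]); Taking the union: the 2 present regions are separate (no shared area or edge), so areas and boundary lengths simply add and each stays a separate island — boundary = 84.00 mm; (whole slice rotated 65° about Z — lengths, areas and connectivity unchanged). Overall, the cross-section has 2 separate islands. Total boundary length (outer) = 84.00 mm.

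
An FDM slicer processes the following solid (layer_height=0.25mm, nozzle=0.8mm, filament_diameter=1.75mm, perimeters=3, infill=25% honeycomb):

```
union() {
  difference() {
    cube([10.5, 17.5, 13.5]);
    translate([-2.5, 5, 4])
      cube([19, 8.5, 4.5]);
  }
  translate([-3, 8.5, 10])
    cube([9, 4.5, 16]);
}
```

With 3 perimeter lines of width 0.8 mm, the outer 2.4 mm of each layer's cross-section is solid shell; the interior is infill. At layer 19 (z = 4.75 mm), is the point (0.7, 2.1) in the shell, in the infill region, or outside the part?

shell

At z = 4.75 mm: the cube is present — its section is the full 10.5×17.5 rectangle; the 19×8.5 cube at (-2.5, 5) contributes its full rectangle; Subtracting the remaining from the first: starting from the 10.5×17.5 cube, the 19×8.5 cube at (-2.5, 5) partially overlaps it — only the 89.25 mm² overlap (of its 161.50 mm²) is removed, clipping the outline — 2 connected regions; the cube at (-3, 8.5) is absent (z outside [10, 26]); Merging all regions: only that combined region is present, so the union is just that shape — 2 connected regions. Overall, the cross-section has 2 separate islands. The nearest boundary edge runs (0.00, 0.00)→(0.00, 5.00); distance from the point to it = 0.70 mm. (Shell/infill is judged within the island containing the point — the largest one.) The point is inside the cross-section, 0.70 mm from the nearest boundary — within the 2.4 mm shell band (3 × 0.8).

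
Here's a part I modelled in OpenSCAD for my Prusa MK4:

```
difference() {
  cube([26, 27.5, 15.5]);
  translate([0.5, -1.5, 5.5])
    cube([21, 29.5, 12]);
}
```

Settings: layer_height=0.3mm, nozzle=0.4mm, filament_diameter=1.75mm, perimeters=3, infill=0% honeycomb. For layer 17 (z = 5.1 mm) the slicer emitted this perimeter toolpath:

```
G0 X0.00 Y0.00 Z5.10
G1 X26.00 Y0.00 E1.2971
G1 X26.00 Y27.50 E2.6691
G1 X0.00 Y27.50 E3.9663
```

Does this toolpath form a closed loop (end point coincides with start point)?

no

Start point (G0): (0.00, 0.00). End point (last G1): the path does not return to the start — open.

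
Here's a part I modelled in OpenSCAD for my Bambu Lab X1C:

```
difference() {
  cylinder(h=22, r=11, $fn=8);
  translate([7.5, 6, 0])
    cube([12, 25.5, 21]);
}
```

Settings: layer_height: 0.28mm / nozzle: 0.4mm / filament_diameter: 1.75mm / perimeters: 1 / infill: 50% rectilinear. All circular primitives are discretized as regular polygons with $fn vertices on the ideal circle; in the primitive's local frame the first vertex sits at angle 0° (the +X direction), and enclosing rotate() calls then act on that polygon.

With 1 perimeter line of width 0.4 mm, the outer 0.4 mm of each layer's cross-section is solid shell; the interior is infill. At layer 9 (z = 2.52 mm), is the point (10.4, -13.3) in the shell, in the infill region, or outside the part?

outside

At z = 2.52 mm: the r=11 cylinder gives a regular 8-gon of circumradius 11 (constant along its height); the cube at (7.5, 6) is present — its section is the full 12×25.5 rectangle; Taking the first minus the rest: starting from the r=11 cylinder, the 12×25.5 cube at (7.5, 6) partially overlaps it — only the 1.17 mm² overlap (of its 306.00 mm²) is removed, clipping the outline — 1 connected region. Overall, the cross-section is a single solid region. The nearest boundary edge runs (11.00, 0.00)→(7.78, -7.78); distance from the point to it = 6.11 mm. The point is not inside any of the regions above, so it lies outside the cross-section (6.11 mm from the nearest boundary).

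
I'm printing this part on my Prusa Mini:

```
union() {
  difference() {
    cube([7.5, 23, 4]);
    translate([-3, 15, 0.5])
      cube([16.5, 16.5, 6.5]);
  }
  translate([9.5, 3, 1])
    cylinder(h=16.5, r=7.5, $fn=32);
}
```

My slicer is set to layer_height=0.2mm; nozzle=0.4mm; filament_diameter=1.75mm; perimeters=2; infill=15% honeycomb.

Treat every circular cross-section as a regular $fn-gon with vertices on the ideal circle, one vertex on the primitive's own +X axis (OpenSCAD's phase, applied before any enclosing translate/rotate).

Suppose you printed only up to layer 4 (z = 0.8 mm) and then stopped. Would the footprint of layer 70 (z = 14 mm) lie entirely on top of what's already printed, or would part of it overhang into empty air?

Compare the two slices. At z = 0.8: the cube (footprint 7.5×23) is included at this height (area 172.50 mm²); the cube at (-3, 15) is present — its section is the full 16.5×16.5 rectangle (area 272.25 mm²); After the difference (first − rest): starting from the 7.5×23 cube (172.50 mm²), the 16.5×16.5 cube at (-3, 15) partially overlaps it — only the 60.00 mm² overlap (of its 272.25 mm²) is removed, clipping the outline — area = 112.50 mm²; the cylinder at (9.5, 3) is not intersected at this z (z outside [1, 17.5]); Merging all regions: only the result so far is present, so the union is just that shape — area = 112.50 mm². At z = 14: the cube does not reach this height (z outside [0, 4]); the cube at (-3, 15) is not intersected at this z (z outside [0.5, 7]); After the difference (first − rest): the first operand is absent here, so nothing remains; the cylinder at (9.5, 3): section is a regular 32-gon, circumradius r=7.5 (area = (32/2)·7.500²·sin(360°/32) = 175.58 mm²); Taking the union: only the r=7.5 cylinder at (9.5, 3) is present, so the union is just that shape — area = 175.58 mm². Checking containment: at z = 14 the cross-section extends beyond the z = 0.8 cross-section by about 130.65 mm².

part overhangs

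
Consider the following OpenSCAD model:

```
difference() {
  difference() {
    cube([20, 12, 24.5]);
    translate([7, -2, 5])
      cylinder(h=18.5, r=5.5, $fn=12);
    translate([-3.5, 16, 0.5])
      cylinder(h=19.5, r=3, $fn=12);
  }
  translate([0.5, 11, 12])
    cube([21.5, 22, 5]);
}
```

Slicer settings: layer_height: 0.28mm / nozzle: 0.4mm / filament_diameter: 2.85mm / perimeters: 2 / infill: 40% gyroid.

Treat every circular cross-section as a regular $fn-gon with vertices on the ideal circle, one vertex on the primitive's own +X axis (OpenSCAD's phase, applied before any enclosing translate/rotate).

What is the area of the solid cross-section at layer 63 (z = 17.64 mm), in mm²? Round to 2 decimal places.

215.55 mm²

At z = 17.64 mm: the cube (footprint 20×12) is included at this height (area 240.00 mm²); the cylinder at (7, -2): section is a regular 12-gon, circumradius r=5.5 (area = (12/2)·5.500²·sin(360°/12) = 90.75 mm²); the r=3 cylinder at (-3.5, 16) contributes a regular 12-gon of circumradius 3 (area = (12/2)·3.000²·sin(360°/12) = 27.00 mm²); After the difference (first − rest): starting from the 20×12 cube (240.00 mm²), the r=5.5 cylinder at (7, -2) partially overlaps it — only the 24.45 mm² overlap (of its 90.75 mm²) is removed, clipping the outline; the r=3 cylinder at (-3.5, 16) misses the remaining region (no effect) — area = 215.55 mm²; the cube at (0.5, 11) does not reach this height (z outside [12, 17]); Taking the first minus the rest: none of the subtracted shapes is present at this height, so that combined region is unchanged — area = 215.55 mm². Overall, the cross-section is a single solid region. Net area = 215.55 mm².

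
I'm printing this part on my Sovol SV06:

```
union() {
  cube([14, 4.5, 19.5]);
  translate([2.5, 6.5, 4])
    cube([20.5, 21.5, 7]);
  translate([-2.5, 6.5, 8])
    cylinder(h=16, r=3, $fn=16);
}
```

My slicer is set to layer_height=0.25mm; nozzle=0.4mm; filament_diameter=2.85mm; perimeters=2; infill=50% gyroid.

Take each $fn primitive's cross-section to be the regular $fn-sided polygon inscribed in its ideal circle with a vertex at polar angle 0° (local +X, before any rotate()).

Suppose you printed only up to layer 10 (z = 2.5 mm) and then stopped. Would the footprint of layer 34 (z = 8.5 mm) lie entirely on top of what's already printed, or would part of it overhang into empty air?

Compare the two slices. At z = 2.5: the 14×4.5 cube contributes its full rectangle (area 63.00 mm²); the cube at (2.5, 6.5) does not reach this height (z outside [4, 11]); the cylinder at (-2.5, 6.5) is not intersected at this z (z outside [8, 24]); Merging all regions: only the 14×4.5 cube is present, so the union is just that shape — area = 63.00 mm². At z = 8.5: the cube is present — its section is the full 14×4.5 rectangle (area 63.00 mm²); the cube at (2.5, 6.5) is present — its section is the full 20.5×21.5 rectangle (area 440.75 mm²); the r=3 cylinder at (-2.5, 6.5) gives a regular 16-gon of circumradius 3 (constant along its height) (area = (16/2)·3.000²·sin(360°/16) = 27.55 mm²); Combining (union): the 3 present regions are separate (no shared area or edge), so areas and boundary lengths simply add and each stays a separate island — area = 531.30 mm². Checking containment: at z = 8.5 the cross-section extends beyond the z = 2.5 cross-section by about 468.30 mm².

part overhangs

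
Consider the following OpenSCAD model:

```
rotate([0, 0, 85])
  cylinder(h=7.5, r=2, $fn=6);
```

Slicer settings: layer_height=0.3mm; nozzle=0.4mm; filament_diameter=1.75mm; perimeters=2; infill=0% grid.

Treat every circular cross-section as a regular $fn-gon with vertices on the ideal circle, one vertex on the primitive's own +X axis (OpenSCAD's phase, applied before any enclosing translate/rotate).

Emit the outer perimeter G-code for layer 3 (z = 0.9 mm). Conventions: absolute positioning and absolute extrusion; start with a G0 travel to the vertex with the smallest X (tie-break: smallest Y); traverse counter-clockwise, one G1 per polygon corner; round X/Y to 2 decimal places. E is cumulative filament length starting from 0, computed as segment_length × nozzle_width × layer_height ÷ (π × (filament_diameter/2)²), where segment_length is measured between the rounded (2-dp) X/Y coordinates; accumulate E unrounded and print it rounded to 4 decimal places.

At z = 0.9 mm: the cylinder: section is a regular 6-gon, circumradius r=2; (whole slice rotated 85° about Z — lengths, areas and connectivity unchanged). The outline is a single polygon with 6 vertices. Extrusion per mm of travel: 0.4 × 0.3 / (π × 0.875²) = 0.049890. Accumulating E over each segment gives final E = 0.5987.

G0 X-1.81 Y-0.85 Z0.90
G1 X-0.17 Y-1.99 E0.0996
G1 X1.64 Y-1.15 E0.1992
G1 X1.81 Y0.85 E0.2993
G1 X0.17 Y1.99 E0.3990
G1 X-1.64 Y1.15 E0.4985
G1 X-1.81 Y-0.85 E0.5987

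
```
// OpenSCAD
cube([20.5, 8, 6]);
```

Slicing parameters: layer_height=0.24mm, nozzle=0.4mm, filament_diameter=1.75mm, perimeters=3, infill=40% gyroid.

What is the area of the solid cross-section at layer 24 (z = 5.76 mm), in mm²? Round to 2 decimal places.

At z = 5.76 mm: the 20.5×8 cube contributes its full rectangle (area 164.00 mm²). Overall, the cross-section is a single solid region. Net area = 164.00 mm².

164.00 mm²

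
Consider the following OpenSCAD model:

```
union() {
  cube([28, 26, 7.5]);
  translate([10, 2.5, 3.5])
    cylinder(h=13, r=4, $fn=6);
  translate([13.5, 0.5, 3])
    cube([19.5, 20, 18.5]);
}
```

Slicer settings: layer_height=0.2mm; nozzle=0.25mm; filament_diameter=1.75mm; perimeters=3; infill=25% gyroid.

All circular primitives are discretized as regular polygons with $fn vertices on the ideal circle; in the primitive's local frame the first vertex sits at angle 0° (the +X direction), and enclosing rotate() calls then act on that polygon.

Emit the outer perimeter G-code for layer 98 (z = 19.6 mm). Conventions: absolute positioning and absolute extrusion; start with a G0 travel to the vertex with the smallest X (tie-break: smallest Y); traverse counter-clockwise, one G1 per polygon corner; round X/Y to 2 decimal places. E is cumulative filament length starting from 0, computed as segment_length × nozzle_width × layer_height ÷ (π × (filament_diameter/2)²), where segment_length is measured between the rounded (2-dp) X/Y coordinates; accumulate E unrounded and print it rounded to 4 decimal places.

G0 X13.50 Y0.50 Z19.60
G1 X33.00 Y0.50 E0.4054
G1 X33.00 Y20.50 E0.8211
G1 X13.50 Y20.50 E1.2265
G1 X13.50 Y0.50 E1.6422

At z = 19.6 mm: the cube is not intersected at this z (z outside [0, 7.5]); the cylinder at (10, 2.5) is absent (z outside [3.5, 16.5]); the cube at (13.5, 0.5) (footprint 19.5×20) is included at this height; Merging all regions: only the 19.5×20 cube at (13.5, 0.5) is present, so the union is just that shape — 1 connected region. The outline is a single polygon with 4 vertices. Extrusion per mm of travel: 0.25 × 0.2 / (π × 0.875²) = 0.020788. Accumulating E over each segment gives final E = 1.6422.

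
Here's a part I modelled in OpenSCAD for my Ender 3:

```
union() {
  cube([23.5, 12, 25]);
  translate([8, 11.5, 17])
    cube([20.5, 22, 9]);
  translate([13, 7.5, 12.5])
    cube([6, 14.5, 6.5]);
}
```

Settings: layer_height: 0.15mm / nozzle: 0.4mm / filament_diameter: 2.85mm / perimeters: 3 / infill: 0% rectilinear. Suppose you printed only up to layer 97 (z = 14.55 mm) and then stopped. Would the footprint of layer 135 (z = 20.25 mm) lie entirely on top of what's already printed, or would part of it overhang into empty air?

Compare the two slices. At z = 14.55: the cube is present — its section is the full 23.5×12 rectangle (area 282.00 mm²); the cube at (8, 11.5) is absent (z outside [17, 26]); the cube at (13, 7.5) is present — its section is the full 6×14.5 rectangle (area 87.00 mm²); Taking the union: the regions partially overlap — summed areas 369.00 mm² minus the doubly-counted overlap 27.00 mm² gives 342.00 mm² — area = 342.00 mm². At z = 20.25: the cube (footprint 23.5×12) is included at this height (area 282.00 mm²); the cube at (8, 11.5) (footprint 20.5×22) is included at this height (area 451.00 mm²); the cube at (13, 7.5) does not reach this height (z outside [12.5, 19]); Merging all regions: the regions partially overlap — summed areas 733.00 mm² minus the doubly-counted overlap 7.75 mm² gives 725.25 mm² — area = 725.25 mm². Checking containment: at z = 20.25 the cross-section extends beyond the z = 14.55 cross-section by about 383.25 mm².

part overhangs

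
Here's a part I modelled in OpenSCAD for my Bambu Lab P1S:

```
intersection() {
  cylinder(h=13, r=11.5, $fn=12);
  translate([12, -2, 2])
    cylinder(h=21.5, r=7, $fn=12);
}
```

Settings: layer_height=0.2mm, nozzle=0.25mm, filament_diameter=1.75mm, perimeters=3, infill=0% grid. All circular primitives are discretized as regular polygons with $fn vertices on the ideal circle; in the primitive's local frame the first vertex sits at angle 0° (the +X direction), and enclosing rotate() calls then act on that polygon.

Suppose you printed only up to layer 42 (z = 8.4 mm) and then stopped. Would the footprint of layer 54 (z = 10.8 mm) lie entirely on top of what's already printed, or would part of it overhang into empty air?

entirely on top

Compare the two slices. At z = 8.4: the cylinder: section is a regular 12-gon, circumradius r=11.5 (area = (12/2)·11.500²·sin(360°/12) = 396.75 mm²); the cylinder at (12, -2): section is a regular 12-gon, circumradius r=7 (area = (12/2)·7.000²·sin(360°/12) = 147.00 mm²); Keeping only the common overlap: the r=7 cylinder at (12, -2) partially overlaps the r=11.5 cylinder; clipping to the common part keeps 51.92 mm² — area = 51.92 mm². At z = 10.8: the r=11.5 cylinder contributes a regular 12-gon of circumradius 11.5 (area = (12/2)·11.500²·sin(360°/12) = 396.75 mm²); the r=7 cylinder at (12, -2) contributes a regular 12-gon of circumradius 7 (area = (12/2)·7.000²·sin(360°/12) = 147.00 mm²); Taking the intersection: the r=7 cylinder at (12, -2) partially overlaps the r=11.5 cylinder; clipping to the common part keeps 51.92 mm² — area = 51.92 mm². Checking containment: the cross-section at z = 10.8 is a subset of the cross-section at z = 8.4.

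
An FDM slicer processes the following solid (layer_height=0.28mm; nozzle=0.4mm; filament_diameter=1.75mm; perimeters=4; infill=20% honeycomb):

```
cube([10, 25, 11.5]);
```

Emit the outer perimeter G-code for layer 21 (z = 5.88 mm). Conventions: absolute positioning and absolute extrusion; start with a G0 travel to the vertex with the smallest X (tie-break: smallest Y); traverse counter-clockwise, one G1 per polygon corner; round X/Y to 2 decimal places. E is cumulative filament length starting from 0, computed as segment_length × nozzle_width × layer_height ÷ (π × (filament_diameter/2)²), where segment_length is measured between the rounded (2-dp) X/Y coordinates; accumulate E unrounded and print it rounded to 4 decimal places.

At z = 5.88 mm: the cube is present — its section is the full 10×25 rectangle. The outline is a single polygon with 4 vertices. Extrusion per mm of travel: 0.4 × 0.28 / (π × 0.875²) = 0.046564. Accumulating E over each segment gives final E = 3.2595.

G0 X0.00 Y0.00 Z5.88
G1 X10.00 Y0.00 E0.4656
G1 X10.00 Y25.00 E1.6297
G1 X0.00 Y25.00 E2.0954
G1 X0.00 Y0.00 E3.2595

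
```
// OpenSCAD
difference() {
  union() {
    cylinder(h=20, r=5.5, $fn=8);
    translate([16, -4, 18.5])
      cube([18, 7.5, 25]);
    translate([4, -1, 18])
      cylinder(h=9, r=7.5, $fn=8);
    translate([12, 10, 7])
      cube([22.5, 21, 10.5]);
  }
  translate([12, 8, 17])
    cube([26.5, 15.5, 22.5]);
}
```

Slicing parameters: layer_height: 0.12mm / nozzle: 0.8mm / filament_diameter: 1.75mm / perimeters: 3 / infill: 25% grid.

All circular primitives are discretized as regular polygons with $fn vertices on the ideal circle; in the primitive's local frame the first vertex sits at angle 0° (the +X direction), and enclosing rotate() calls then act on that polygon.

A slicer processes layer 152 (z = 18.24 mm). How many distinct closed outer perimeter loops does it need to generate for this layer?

At z = 18.24 mm: the cylinder: section is a regular 8-gon, circumradius r=5.5; the cube at (16, -4) is not intersected at this z (z outside [18.5, 43.5]); the cylinder at (4, -1): section is a regular 8-gon, circumradius r=7.5; the cube at (12, 10) does not reach this height (z outside [7, 17.5]); Combining (union): the regions partially overlap (shared area 66.49 mm²), so overlapping operands fuse into one piece — 1 connected region; the 26.5×15.5 cube at (12, 8) contributes its full rectangle; Subtracting the remaining from the first: starting from that combined region, the 26.5×15.5 cube at (12, 8) misses the remaining region (no effect) — 1 connected region. The result has 1 disconnected region.

1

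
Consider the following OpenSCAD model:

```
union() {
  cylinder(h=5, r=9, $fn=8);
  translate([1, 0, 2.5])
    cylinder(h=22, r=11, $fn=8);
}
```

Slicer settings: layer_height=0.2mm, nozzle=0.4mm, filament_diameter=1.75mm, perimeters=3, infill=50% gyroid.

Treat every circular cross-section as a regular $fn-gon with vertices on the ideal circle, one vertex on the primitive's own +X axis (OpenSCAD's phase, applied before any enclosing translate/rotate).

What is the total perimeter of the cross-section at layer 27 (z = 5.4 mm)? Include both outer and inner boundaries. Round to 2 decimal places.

At z = 5.4 mm: the cylinder is not intersected at this z (z outside [0, 5]); the r=11 cylinder at (1, 0) gives a regular 8-gon of circumradius 11 (constant along its height) (perimeter = 2·8·11.000·sin(180°/8) = 67.35 mm); Merging all regions: only the r=11 cylinder at (1, 0) is present, so the union is just that shape — boundary = 67.35 mm. Overall, the cross-section is a single solid region. Total boundary length (outer) = 67.35 mm.

67.35 mm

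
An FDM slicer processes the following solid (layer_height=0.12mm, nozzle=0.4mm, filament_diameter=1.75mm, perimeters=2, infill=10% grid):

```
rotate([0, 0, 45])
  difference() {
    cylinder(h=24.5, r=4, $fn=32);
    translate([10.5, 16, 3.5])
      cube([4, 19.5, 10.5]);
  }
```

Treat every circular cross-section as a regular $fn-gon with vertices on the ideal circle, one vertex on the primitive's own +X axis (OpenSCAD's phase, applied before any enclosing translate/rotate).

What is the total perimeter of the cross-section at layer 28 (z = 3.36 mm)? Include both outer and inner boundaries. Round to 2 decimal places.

25.09 mm

At z = 3.36 mm: the cylinder: section is a regular 32-gon, circumradius r=4 (perimeter = 2·32·4.000·sin(180°/32) = 25.09 mm); the cube at (10.5, 16) does not reach this height (z outside [3.5, 14]); Subtracting the remaining from the first: none of the subtracted shapes is present at this height, so the r=4 cylinder is unchanged — boundary = 25.09 mm; (whole slice rotated 45° about Z — lengths, areas and connectivity unchanged). Overall, the cross-section is a single solid region. Total boundary length (outer) = 25.09 mm.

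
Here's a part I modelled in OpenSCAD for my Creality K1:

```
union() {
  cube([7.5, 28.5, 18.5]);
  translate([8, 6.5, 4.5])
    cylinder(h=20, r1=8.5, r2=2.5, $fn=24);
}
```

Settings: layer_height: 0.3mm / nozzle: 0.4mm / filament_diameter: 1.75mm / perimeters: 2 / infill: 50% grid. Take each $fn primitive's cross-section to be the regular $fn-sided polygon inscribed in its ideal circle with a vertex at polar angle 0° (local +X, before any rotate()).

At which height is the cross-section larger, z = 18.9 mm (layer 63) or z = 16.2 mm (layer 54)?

Layer 63 (z = 18.9): the cube is absent (z outside [0, 18.5]); the cone at (8, 6.5): at t=0.720 of its height the radius interpolates to r₁+(r₂−r₁)t = 4.180, giving a regular 24-gon of that circumradius (area = (24/2)·4.180²·sin(360°/24) = 54.27 mm²); Taking the union: only the cone at (8, 6.5) is present, so the union is just that shape — area = 54.27 mm². So its area = 54.27 mm². Layer 54 (z = 16.2): the 7.5×28.5 cube contributes its full rectangle (area 213.75 mm²); the cone at (8, 6.5) (r1=8.5→r2=2.5) has section circumradius 4.990 here — a regular 24-gon (area = (24/2)·4.990²·sin(360°/24) = 77.34 mm²); Combining (union): the regions partially overlap — summed areas 291.09 mm² minus the doubly-counted overlap 33.71 mm² gives 257.37 mm² — area = 257.37 mm². So its area = 257.37 mm². Layer 54 is larger (257.37 vs 54.27 mm²).

layer 54 (z = 16.2 mm)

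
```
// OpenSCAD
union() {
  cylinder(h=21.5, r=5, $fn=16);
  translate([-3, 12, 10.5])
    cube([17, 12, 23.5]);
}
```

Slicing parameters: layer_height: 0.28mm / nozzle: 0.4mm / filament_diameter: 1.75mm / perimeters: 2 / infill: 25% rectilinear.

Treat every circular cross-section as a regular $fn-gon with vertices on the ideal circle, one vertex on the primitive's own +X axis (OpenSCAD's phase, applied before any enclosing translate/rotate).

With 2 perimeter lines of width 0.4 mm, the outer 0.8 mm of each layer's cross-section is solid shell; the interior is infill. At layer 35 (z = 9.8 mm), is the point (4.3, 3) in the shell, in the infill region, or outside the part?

At z = 9.8 mm: the cylinder: section is a regular 16-gon, circumradius r=5; the cube at (-3, 12) is not intersected at this z (z outside [10.5, 34]); Taking the union: only the r=5 cylinder is present, so the union is just that shape — 1 connected region. Overall, the cross-section is a single solid region. The nearest boundary edge runs (4.62, 1.91)→(3.54, 3.54); distance from the point to it = 0.34 mm. The point is not inside any of the regions above, so it lies outside the cross-section (0.34 mm from the nearest boundary).

outside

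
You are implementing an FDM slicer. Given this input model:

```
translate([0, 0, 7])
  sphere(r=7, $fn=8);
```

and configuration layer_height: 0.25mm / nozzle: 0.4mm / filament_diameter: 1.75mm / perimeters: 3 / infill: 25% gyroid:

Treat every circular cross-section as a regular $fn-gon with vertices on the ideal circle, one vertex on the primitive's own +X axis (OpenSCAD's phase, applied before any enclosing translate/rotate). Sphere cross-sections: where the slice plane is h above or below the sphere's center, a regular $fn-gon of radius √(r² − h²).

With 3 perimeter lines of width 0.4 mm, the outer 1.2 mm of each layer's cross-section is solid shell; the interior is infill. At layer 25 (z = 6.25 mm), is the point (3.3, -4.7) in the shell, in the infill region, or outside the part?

shell

At z = 6.25 mm: the r=7 sphere slices to a regular 8-gon of circumradius 6.960 (√(r²−h²) with h=0.75 from center). Overall, the cross-section is a single solid region. The nearest boundary edge runs (-0.00, -6.96)→(4.92, -4.92); distance from the point to it = 0.82 mm. The point is inside the cross-section, 0.82 mm from the nearest boundary — within the 1.2 mm shell band (3 × 0.4).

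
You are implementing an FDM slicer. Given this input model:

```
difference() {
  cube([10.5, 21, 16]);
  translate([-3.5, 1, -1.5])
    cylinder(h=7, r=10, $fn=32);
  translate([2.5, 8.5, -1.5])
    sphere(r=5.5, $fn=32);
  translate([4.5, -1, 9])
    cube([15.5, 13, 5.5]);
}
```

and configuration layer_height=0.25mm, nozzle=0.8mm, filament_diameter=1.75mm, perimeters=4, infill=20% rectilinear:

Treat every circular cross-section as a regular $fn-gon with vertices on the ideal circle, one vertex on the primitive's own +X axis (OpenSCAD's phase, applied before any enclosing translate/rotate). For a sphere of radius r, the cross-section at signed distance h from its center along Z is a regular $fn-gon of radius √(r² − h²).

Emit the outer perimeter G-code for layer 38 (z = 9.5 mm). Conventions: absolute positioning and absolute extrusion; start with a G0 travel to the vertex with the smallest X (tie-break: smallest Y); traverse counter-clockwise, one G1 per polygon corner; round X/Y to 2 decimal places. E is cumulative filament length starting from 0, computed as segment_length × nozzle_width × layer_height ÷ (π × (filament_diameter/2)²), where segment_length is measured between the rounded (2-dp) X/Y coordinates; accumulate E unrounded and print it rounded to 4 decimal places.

G0 X0.00 Y0.00 Z9.50
G1 X4.50 Y0.00 E0.3742
G1 X4.50 Y12.00 E1.3720
G1 X10.50 Y12.00 E1.8709
G1 X10.50 Y21.00 E2.6192
G1 X0.00 Y21.00 E3.4923
G1 X0.00 Y0.00 E5.2385

At z = 9.5 mm: the 10.5×21 cube contributes its full rectangle; the cylinder at (-3.5, 1) does not reach this height (z outside [-1.5, 5.5]); the sphere at (2.5, 8.5) is absent (|z−center|=11.000 > r=5.5); the cube at (4.5, -1) is present — its section is the full 15.5×13 rectangle; Taking the first minus the rest: starting from the 10.5×21 cube, the 15.5×13 cube at (4.5, -1) partially overlaps it — only the 72.00 mm² overlap (of its 201.50 mm²) is removed, clipping the outline — 1 connected region. The outline is a single polygon with 6 vertices. Extrusion per mm of travel: 0.8 × 0.25 / (π × 0.875²) = 0.083150. Accumulating E over each segment gives final E = 5.2385.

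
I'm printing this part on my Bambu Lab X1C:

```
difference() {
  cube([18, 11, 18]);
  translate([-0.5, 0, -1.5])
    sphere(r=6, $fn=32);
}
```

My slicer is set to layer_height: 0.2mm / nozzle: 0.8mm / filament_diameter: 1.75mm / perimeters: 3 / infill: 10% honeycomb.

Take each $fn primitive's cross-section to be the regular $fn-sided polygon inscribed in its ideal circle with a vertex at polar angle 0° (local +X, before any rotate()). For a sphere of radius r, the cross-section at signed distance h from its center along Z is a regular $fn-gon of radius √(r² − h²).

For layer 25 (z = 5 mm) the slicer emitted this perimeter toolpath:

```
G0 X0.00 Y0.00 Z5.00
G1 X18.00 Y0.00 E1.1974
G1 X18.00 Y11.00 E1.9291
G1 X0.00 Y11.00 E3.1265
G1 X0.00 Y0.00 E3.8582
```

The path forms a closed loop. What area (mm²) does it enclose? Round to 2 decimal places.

198.00 mm²

Apply the shoelace formula to the sequence of (X, Y) vertices; enclosed area = 198.00 mm².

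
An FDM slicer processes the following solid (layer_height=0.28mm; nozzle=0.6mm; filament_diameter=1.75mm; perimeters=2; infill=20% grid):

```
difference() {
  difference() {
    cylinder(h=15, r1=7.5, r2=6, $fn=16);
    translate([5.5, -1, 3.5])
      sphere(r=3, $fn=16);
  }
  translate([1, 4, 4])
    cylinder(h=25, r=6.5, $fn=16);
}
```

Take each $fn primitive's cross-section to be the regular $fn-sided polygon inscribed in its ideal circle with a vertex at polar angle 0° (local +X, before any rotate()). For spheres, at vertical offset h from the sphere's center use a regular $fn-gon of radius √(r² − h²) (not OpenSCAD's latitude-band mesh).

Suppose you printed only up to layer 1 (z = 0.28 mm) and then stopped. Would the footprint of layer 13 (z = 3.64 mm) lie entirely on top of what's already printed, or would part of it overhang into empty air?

entirely on top

Compare the two slices. At z = 0.28: the cone (r1=7.5→r2=6) has section circumradius 7.472 here — a regular 16-gon (area = (16/2)·7.472²·sin(360°/16) = 170.92 mm²); the sphere at (5.5, -1) does not reach this height (|z−center|=3.220 > r=3); After the difference (first − rest): none of the subtracted shapes is present at this height, so the cone is unchanged — area = 170.92 mm²; the cylinder at (1, 4) does not reach this height (z outside [4, 29]); Taking the first minus the rest: none of the subtracted shapes is present at this height, so the result so far is unchanged — area = 170.92 mm². At z = 3.64: the cone (r1=7.5→r2=6) has section circumradius 7.136 here — a regular 16-gon (area = (16/2)·7.136²·sin(360°/16) = 155.90 mm²); the r=3 sphere at (5.5, -1) slices to a regular 16-gon of circumradius 2.997 (√(r²−h²) with h=0.14 from center) (area = (16/2)·2.997²·sin(360°/16) = 27.49 mm²); After the difference (first − rest): starting from the cone (155.90 mm²), the r=3 sphere at (5.5, -1) partially overlaps it — only the 21.02 mm² overlap (of its 27.49 mm²) is removed, clipping the outline — area = 134.88 mm²; the cylinder at (1, 4) is not intersected at this z (z outside [4, 29]); Taking the first minus the rest: none of the subtracted shapes is present at this height, so the result so far is unchanged — area = 134.88 mm². Checking containment: the cross-section at z = 3.64 is a subset of the cross-section at z = 0.28.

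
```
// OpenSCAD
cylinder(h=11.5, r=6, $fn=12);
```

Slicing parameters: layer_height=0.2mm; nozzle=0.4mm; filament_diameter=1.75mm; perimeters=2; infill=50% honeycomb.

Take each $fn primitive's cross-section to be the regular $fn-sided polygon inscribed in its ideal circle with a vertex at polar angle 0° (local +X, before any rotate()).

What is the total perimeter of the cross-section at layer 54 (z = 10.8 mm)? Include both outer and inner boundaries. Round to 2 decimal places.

37.27 mm

At z = 10.8 mm: the r=6 cylinder contributes a regular 12-gon of circumradius 6 (perimeter = 2·12·6.000·sin(180°/12) = 37.27 mm). Overall, the cross-section is a single solid region. Total boundary length (outer) = 37.27 mm.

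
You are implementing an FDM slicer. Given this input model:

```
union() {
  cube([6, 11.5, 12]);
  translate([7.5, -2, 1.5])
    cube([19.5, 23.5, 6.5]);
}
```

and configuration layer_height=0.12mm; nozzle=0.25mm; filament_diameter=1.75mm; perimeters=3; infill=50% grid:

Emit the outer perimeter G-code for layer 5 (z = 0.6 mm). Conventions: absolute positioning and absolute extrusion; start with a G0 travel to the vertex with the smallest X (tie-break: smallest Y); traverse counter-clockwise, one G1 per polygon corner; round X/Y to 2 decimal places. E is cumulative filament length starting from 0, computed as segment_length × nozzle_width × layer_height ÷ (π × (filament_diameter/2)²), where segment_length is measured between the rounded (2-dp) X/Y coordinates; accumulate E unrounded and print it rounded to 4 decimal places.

G0 X0.00 Y0.00 Z0.60
G1 X6.00 Y0.00 E0.0748
G1 X6.00 Y11.50 E0.2183
G1 X0.00 Y11.50 E0.2931
G1 X0.00 Y0.00 E0.4365

At z = 0.6 mm: the 6×11.5 cube contributes its full rectangle; the cube at (7.5, -2) does not reach this height (z outside [1.5, 8]); Combining (union): only the 6×11.5 cube is present, so the union is just that shape — 1 connected region. The outline is a single polygon with 4 vertices. Extrusion per mm of travel: 0.25 × 0.12 / (π × 0.875²) = 0.012473. Accumulating E over each segment gives final E = 0.4365.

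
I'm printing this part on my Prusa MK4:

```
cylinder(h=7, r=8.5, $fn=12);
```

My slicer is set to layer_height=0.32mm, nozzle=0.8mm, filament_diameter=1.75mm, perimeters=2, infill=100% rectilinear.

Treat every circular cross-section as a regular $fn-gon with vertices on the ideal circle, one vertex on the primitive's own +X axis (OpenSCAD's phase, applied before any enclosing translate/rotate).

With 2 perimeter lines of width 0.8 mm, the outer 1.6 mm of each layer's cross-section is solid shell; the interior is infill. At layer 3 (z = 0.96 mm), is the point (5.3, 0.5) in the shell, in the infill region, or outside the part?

infill

At z = 0.96 mm: the r=8.5 cylinder contributes a regular 12-gon of circumradius 8.5. Overall, the cross-section is a single solid region. The nearest boundary edge runs (8.50, 0.00)→(7.36, 4.25); distance from the point to it = 2.96 mm. The point is inside the cross-section and 2.96 mm from the nearest boundary — more than the 1.6 mm shell width (2 × 0.8), so it's in the infill interior.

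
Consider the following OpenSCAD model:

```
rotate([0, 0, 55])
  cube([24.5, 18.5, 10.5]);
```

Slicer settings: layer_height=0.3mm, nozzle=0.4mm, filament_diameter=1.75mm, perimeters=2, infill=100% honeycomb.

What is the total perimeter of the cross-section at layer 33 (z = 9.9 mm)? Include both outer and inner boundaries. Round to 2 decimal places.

At z = 9.9 mm: the 24.5×18.5 cube contributes its full rectangle (perimeter 86.00 mm); (whole slice rotated 55° about Z — lengths, areas and connectivity unchanged). Overall, the cross-section is a single solid region. Total boundary length (outer) = 86.00 mm.

86.00 mm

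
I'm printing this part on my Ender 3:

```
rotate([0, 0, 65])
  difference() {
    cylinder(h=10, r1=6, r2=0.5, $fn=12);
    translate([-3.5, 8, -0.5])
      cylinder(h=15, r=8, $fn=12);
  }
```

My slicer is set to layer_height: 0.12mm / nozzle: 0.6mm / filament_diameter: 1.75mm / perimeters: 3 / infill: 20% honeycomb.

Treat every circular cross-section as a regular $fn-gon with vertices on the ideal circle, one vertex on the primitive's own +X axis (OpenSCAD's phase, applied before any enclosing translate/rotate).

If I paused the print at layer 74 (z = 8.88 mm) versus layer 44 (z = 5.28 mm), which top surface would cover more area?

layer 44 (z = 5.28 mm)

Layer 74 (z = 8.88): the cone contributes a regular 12-gon of circumradius 1.116 (interpolated between r1=6 and r2=0.5 at t=0.888) (area = (12/2)·1.116²·sin(360°/12) = 3.74 mm²); the cylinder at (-3.5, 8): section is a regular 12-gon, circumradius r=8 (area = (12/2)·8.000²·sin(360°/12) = 192.00 mm²); After the difference (first − rest): starting from the cone (3.74 mm²), the r=8 cylinder at (-3.5, 8) partially overlaps it — only the 0.15 mm² overlap (of its 192.00 mm²) is removed, clipping the outline — area = 3.59 mm²; (whole slice rotated 65° about Z — lengths, areas and connectivity unchanged). So its area = 3.59 mm². Layer 44 (z = 5.28): the cone contributes a regular 12-gon of circumradius 3.096 (interpolated between r1=6 and r2=0.5 at t=0.528) (area = (12/2)·3.096²·sin(360°/12) = 28.76 mm²); the cylinder at (-3.5, 8): section is a regular 12-gon, circumradius r=8 (area = (12/2)·8.000²·sin(360°/12) = 192.00 mm²); Subtracting the remaining from the first: starting from the cone (28.76 mm²), the r=8 cylinder at (-3.5, 8) partially overlaps it — only the 7.95 mm² overlap (of its 192.00 mm²) is removed, clipping the outline — area = 20.81 mm²; (rotated 65° about Z; rotation is an isometry so areas/perimeters/island counts are preserved). So its area = 20.81 mm². Layer 44 is larger (20.81 vs 3.59 mm²).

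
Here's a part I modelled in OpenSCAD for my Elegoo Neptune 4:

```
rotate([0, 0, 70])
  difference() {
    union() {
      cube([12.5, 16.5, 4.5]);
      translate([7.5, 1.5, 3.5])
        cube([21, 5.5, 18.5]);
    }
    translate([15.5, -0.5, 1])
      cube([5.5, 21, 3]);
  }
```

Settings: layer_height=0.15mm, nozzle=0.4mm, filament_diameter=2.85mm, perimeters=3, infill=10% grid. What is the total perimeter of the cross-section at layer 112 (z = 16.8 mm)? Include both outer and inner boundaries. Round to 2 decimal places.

53.00 mm

At z = 16.8 mm: the cube is not intersected at this z (z outside [0, 4.5]); the cube at (7.5, 1.5) (footprint 21×5.5) is included at this height (perimeter 53.00 mm); Merging all regions: only the 21×5.5 cube at (7.5, 1.5) is present, so the union is just that shape — boundary = 53.00 mm; the cube at (15.5, -0.5) does not reach this height (z outside [1, 4]); Subtracting the remaining from the first: none of the subtracted shapes is present at this height, so that combined region is unchanged — boundary = 53.00 mm; (whole slice rotated 70° about Z — lengths, areas and connectivity unchanged). Overall, the cross-section is a single solid region. Total boundary length (outer) = 53.00 mm.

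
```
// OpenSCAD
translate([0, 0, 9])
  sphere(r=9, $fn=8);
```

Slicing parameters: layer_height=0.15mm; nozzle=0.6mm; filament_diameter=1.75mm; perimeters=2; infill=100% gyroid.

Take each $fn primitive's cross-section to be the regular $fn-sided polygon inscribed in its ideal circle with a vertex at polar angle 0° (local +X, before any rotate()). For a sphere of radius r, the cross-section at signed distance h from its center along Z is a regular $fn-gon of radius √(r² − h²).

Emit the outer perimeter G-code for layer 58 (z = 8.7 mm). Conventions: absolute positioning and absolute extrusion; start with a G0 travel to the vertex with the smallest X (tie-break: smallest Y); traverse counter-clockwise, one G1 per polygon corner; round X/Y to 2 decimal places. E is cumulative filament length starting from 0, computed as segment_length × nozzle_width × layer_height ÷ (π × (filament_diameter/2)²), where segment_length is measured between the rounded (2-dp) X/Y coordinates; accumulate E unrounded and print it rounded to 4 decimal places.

G0 X-8.99 Y0.00 Z8.70
G1 X-6.36 Y-6.36 E0.2575
G1 X0.00 Y-8.99 E0.5150
G1 X6.36 Y-6.36 E0.7726
G1 X8.99 Y0.00 E1.0301
G1 X6.36 Y6.36 E1.2876
G1 X0.00 Y8.99 E1.5451
G1 X-6.36 Y6.36 E1.8026
G1 X-8.99 Y0.00 E2.0602

At z = 8.7 mm: the r=9 sphere slices to a regular 8-gon of circumradius 8.995 (√(r²−h²) with h=0.3 from center). The outline is a single polygon with 8 vertices. Extrusion per mm of travel: 0.6 × 0.15 / (π × 0.875²) = 0.037418. Accumulating E over each segment gives final E = 2.0602.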